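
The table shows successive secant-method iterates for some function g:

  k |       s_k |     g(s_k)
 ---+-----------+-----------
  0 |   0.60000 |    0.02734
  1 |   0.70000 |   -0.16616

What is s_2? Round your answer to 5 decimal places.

s_2 = 0.70000 − (-0.16616)·(0.70000 − 0.60000) / (-0.16616 − 0.02734)
   = 0.70000 − (-0.0166160)/(-0.1935000) = 0.6141292

0.61413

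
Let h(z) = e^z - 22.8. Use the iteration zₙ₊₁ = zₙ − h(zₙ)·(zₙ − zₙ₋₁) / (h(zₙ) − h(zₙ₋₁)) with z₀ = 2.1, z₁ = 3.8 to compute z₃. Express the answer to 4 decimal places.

h(2.1) = -14.633830, h(3.8) = 21.901184
z₂ = 3.800000 − 21.901184·(3.800000 − 2.100000) / (21.901184 − (-14.633830)) = 3.800000 − (37.232014)/(36.535015) = 2.780922
h(2.780922) = -6.666103
z₃ = 2.780922 − (-6.666103)·(2.780922 − 3.800000) / (-6.666103 − 21.901184) = 2.780922 − (6.793276)/(-28.567288) = 3.018722

3.0187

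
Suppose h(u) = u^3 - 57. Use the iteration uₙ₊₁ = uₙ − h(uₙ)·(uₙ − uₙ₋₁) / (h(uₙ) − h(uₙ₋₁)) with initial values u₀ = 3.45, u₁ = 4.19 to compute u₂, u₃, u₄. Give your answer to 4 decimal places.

h(3.45) = -15.936375, h(4.19) = 16.560059
u₂ = 4.190000 − 16.560059·(4.190000 − 3.450000) / (16.560059 − (-15.936375)) = 4.190000 − (12.254444)/(32.496434) = 3.812899
h(3.812899) = -1.567324
u₃ = 3.812899 − (-1.567324)·(3.812899 − 4.190000) / (-1.567324 − 16.560059) = 3.812899 − (0.591040)/(-18.127383) = 3.845504
h(3.845504) = -0.133084
u₄ = 3.845504 − (-0.133084)·(3.845504 − 3.812899) / (-0.133084 − (-1.567324)) = 3.845504 − (-0.004339)/(1.434240) = 3.848529

3.8129, 3.8455, 3.8485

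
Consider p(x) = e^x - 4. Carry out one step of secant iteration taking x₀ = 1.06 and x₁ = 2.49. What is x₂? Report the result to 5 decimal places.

1.23357

p(1.06) = -1.1136290, p(2.49) = 8.0612761
x₂ = 2.4900000 − 8.0612761·(2.4900000 − 1.0600000) / (8.0612761 − (-1.1136290)) = 2.4900000 − (11.5276249)/(9.1749051) = 1.2335701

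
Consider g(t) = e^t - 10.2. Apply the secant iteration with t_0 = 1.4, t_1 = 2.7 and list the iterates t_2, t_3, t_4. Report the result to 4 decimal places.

2.1380, 2.2889, 2.3256

g(1.4) = -6.144800, g(2.7) = 4.679732
t_2 = 2.700000 − 4.679732·(2.700000 − 1.400000) / (4.679732 − (-6.144800)) = 2.700000 − (6.083651)/(10.824532) = 2.137976
g(2.137976) = -1.717751
t_3 = 2.137976 − (-1.717751)·(2.137976 − 2.700000) / (-1.717751 − 4.679732) = 2.137976 − (0.965418)/(-6.397483) = 2.288882
g(2.288882) = -0.336101
t_4 = 2.288882 − (-0.336101)·(2.288882 − 2.137976) / (-0.336101 − (-1.717751)) = 2.288882 − (-0.050720)/(1.381650) = 2.325591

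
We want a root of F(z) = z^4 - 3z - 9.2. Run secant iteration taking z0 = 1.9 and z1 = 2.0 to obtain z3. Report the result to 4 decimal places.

F(1.9) = -1.867900, F(2.0) = 0.800000
z2 = 2.000000 − 0.800000·(2.000000 − 1.900000) / (0.800000 − (-1.867900)) = 2.000000 − (0.080000)/(2.667900) = 1.970014
F(1.970014) = -0.048233
z3 = 1.970014 − (-0.048233)·(1.970014 − 2.000000) / (-0.048233 − 0.800000) = 1.970014 − (0.001446)/(-0.848233) = 1.971719

1.9717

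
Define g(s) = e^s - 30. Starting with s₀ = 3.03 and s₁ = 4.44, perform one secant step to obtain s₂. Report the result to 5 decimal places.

3.23470

g(3.03) = -9.3027674, g(4.44) = 54.7749417
s₂ = 4.4400000 − 54.7749417·(4.4400000 − 3.0300000) / (54.7749417 − (-9.3027674)) = 4.4400000 − (77.2326678)/(64.0777091) = 3.2347030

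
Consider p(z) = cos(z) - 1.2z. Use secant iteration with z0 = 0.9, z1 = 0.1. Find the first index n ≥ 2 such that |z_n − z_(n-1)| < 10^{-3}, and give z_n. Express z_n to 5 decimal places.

n = 5, z_n = 0.65889

p(0.9) = -0.4583900, p(0.1) = 0.8750042
z2 = 0.1000000 − 0.8750042·(-0.8000000)/(1.3333942) = 0.6249785;  |Δ| = 0.5249785
p(0.6249785) = 0.0610014
z3 = 0.6249785 − 0.0610014·(0.5249785)/(-0.8140027) = 0.6643205;  |Δ| = 0.0393419
p(0.6643205) = -0.0098487
z4 = 0.6643205 − (-0.0098487)·(0.0393419)/(-0.0708501) = 0.6588517;  |Δ| = 0.0054688
p(0.6588517) = 0.0000738
z5 = 0.6588517 − 0.0000738·(-0.0054688)/(0.0099224) = 0.6588923;  |Δ| = 0.0000407
|z5 − z4| = 0.0000407 < 10^{-3}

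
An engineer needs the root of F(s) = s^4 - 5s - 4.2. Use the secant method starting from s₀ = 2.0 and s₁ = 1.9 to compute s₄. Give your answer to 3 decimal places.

1.929

F(2.0) = 1.80000, F(1.9) = -0.66790
s₂ = 1.90000 − (-0.66790)·(1.90000 − 2.00000) / (-0.66790 − 1.80000) = 1.90000 − (0.06679)/(-2.46790) = 1.92706
F(1.92706) = -0.04469
s₃ = 1.92706 − (-0.04469)·(1.92706 − 1.90000) / (-0.04469 − (-0.66790)) = 1.92706 − (-0.00121)/(0.62321) = 1.92900
F(1.92900) = 0.00124
s₄ = 1.92900 − 0.00124·(1.92900 − 1.92706) / (0.00124 − (-0.04469)) = 1.92900 − (0.00000)/(0.04593) = 1.92895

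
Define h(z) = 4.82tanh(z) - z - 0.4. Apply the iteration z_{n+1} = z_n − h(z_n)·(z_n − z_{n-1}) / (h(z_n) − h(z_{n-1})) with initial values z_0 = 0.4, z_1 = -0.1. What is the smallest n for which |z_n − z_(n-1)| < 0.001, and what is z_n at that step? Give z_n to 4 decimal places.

n = 4, z_n = 0.1052

h(0.4) = 1.031354, h(-0.1) = -0.780400
z_2 = -0.100000 − (-0.780400)·(-0.500000)/(-1.811754) = 0.115371;  |Δ| = 0.215371
h(0.115371) = 0.038264
z_3 = 0.115371 − 0.038264·(0.215371)/(0.818664) = 0.105305;  |Δ| = 0.010066
h(0.105305) = 0.000397
z_4 = 0.105305 − 0.000397·(-0.010066)/(-0.037868) = 0.105199;  |Δ| = 0.000105
|z_4 − z_3| = 0.000105 < 0.001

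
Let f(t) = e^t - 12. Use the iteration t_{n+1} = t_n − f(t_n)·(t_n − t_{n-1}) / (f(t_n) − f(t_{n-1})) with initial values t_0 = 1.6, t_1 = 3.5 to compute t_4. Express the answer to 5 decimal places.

f(1.6) = -7.0469676, f(3.5) = 21.1154520
t_2 = 3.5000000 − 21.1154520·(3.5000000 − 1.6000000) / (21.1154520 − (-7.0469676)) = 3.5000000 − (40.1193587)/(28.1624195) = 2.0754293
f(2.0754293) = -4.0320339
t_3 = 2.0754293 − (-4.0320339)·(2.0754293 − 3.5000000) / (-4.0320339 − 21.1154520) = 2.0754293 − (5.7439175)/(-25.1474859) = 2.3038385
f(2.3038385) = -1.9874583
t_4 = 2.3038385 − (-1.9874583)·(2.3038385 − 2.0754293) / (-1.9874583 − (-4.0320339)) = 2.3038385 − (-0.4539538)/(2.0445756) = 2.5258668

2.52587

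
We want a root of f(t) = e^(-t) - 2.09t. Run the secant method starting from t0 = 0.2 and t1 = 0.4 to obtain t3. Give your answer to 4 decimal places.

f(0.2) = 0.400731, f(0.4) = -0.165680
t2 = 0.400000 − (-0.165680)·(0.400000 − 0.200000) / (-0.165680 − 0.400731) = 0.400000 − (-0.033136)/(-0.566411) = 0.341498
f(0.341498) = -0.003027
t3 = 0.341498 − (-0.003027)·(0.341498 − 0.400000) / (-0.003027 − (-0.165680)) = 0.341498 − (0.000177)/(0.162653) = 0.340410

0.3404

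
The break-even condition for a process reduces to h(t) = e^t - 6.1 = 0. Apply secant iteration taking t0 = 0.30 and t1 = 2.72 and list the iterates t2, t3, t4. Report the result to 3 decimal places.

1.131, 1.526, 1.921

h(0.30) = -4.75014, h(2.72) = 9.08032
t2 = 2.72000 − 9.08032·(2.72000 − 0.30000) / (9.08032 − (-4.75014)) = 2.72000 − (21.97438)/(13.83046) = 1.13116
h(1.13116) = -3.00075
t3 = 1.13116 − (-3.00075)·(1.13116 − 2.72000) / (-3.00075 − 9.08032) = 1.13116 − (4.76770)/(-12.08107) = 1.52580
h(1.52580) = -1.50116
t4 = 1.52580 − (-1.50116)·(1.52580 − 1.13116) / (-1.50116 − (-3.00075)) = 1.52580 − (-0.59242)/(1.49958) = 1.92086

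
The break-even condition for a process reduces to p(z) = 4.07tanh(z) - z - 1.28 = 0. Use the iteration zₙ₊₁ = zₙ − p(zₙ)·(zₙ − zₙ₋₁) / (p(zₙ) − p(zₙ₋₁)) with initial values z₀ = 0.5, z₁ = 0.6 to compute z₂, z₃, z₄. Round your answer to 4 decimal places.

p(0.5) = 0.100817, p(0.6) = 0.305792
z₂ = 0.600000 − 0.305792·(0.600000 − 0.500000) / (0.305792 − 0.100817) = 0.600000 − (0.030579)/(0.204975) = 0.450815
p(0.450815) = -0.010960
z₃ = 0.450815 − (-0.010960)·(0.450815 − 0.600000) / (-0.010960 − 0.305792) = 0.450815 − (0.001635)/(-0.316752) = 0.455977
p(0.455977) = 0.001098
z₄ = 0.455977 − 0.001098·(0.455977 − 0.450815) / (0.001098 − (-0.010960)) = 0.455977 − (0.000006)/(0.012058) = 0.455507

0.4508, 0.4560, 0.4555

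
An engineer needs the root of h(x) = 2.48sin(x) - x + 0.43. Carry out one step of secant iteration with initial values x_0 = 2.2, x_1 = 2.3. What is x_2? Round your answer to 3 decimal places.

2.292

h(2.2) = 0.23507, h(2.3) = -0.02065
x_2 = 2.30000 − (-0.02065)·(2.30000 − 2.20000) / (-0.02065 − 0.23507) = 2.30000 − (-0.00207)/(-0.25572) = 2.29192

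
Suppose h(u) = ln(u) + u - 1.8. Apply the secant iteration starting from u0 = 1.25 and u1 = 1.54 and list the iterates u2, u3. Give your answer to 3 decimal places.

1.440, 1.437

h(1.25) = -0.32686, h(1.54) = 0.17178
u2 = 1.54000 − 0.17178·(1.54000 − 1.25000) / (0.17178 − (-0.32686)) = 1.54000 − (0.04982)/(0.49864) = 1.44009
h(1.44009) = 0.00480
u3 = 1.44009 − 0.00480·(1.44009 − 1.54000) / (0.00480 − 0.17178) = 1.44009 − (-0.00048)/(-0.16698) = 1.43722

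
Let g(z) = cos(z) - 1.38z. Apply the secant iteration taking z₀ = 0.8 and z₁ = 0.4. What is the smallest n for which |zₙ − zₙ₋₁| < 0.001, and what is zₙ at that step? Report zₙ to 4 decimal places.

g(0.8) = -0.407293, g(0.4) = 0.369061
z₂ = 0.400000 − 0.369061·(-0.400000)/(0.776354) = 0.590151;  |Δ| = 0.190151
g(0.590151) = 0.016449
z₃ = 0.590151 − 0.016449·(0.190151)/(-0.352612) = 0.599021;  |Δ| = 0.008870
g(0.599021) = -0.000761
z₄ = 0.599021 − (-0.000761)·(0.008870)/(-0.017210) = 0.598629;  |Δ| = 0.000392
|z₄ − z₃| = 0.000392 < 0.001

n = 4, zₙ = 0.5986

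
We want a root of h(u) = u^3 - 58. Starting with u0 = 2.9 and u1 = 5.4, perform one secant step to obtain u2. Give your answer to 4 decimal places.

h(2.9) = -33.611000, h(5.4) = 99.464000
u2 = 5.400000 − 99.464000·(5.400000 − 2.900000) / (99.464000 − (-33.611000)) = 5.400000 − (248.660000)/(133.075000) = 3.531430

3.5314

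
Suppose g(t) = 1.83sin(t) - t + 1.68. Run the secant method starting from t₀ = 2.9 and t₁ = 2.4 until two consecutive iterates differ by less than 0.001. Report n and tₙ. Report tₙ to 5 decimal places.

n = 4, tₙ = 2.60908

g(2.9) = -0.7821737, g(2.4) = 0.5160976
t₂ = 2.4000000 − 0.5160976·(-0.5000000)/(1.2982713) = 2.5987634;  |Δ| = 0.1987634
g(2.5987634) = 0.0265425
t₃ = 2.5987634 − 0.0265425·(0.1987634)/(-0.4895551) = 2.6095399;  |Δ| = 0.0107765
g(2.6095399) = -0.0011746
t₄ = 2.6095399 − (-0.0011746)·(0.0107765)/(-0.0277172) = 2.6090832;  |Δ| = 0.0004567
|t₄ − t₃| = 0.0004567 < 0.001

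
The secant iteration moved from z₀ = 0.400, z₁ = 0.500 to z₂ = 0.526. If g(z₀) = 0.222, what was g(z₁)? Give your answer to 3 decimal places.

0.046

The secant line through (0.400, 0.222) and (0.500, g(z₁)) crosses zero at z₂ = 0.526.
So (0.400, 0.222), (0.500, g(z₁)), (0.526, 0) are collinear:
g(z₁) = 0.222 · (0.500 − 0.526) / (0.400 − 0.526) = 0.222 · (-0.02600)/(-0.12600) = 0.04581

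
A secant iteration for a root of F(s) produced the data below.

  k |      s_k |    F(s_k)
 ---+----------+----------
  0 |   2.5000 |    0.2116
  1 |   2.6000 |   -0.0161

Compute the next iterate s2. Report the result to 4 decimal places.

2.5929

s2 = 2.6000 − (-0.0161)·(2.6000 − 2.5000) / (-0.0161 − 0.2116)
   = 2.6000 − (-0.001610)/(-0.227700) = 2.592929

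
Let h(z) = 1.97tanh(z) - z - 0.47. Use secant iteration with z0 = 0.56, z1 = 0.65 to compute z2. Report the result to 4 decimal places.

h(0.56) = -0.029284, h(0.65) = 0.006190
z2 = 0.650000 − 0.006190·(0.650000 − 0.560000) / (0.006190 − (-0.029284)) = 0.650000 − (0.000557)/(0.035474) = 0.634296

0.6343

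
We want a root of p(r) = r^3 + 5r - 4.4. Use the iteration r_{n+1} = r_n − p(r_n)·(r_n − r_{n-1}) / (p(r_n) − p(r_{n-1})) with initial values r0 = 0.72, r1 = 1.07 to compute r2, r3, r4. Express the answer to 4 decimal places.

0.7774, 0.7831, 0.7837

p(0.72) = -0.426752, p(1.07) = 2.175043
r2 = 1.070000 − 2.175043·(1.070000 − 0.720000) / (2.175043 − (-0.426752)) = 1.070000 − (0.761265)/(2.601795) = 0.777408
p(0.777408) = -0.043125
r3 = 0.777408 − (-0.043125)·(0.777408 − 1.070000) / (-0.043125 − 2.175043) = 0.777408 − (0.012618)/(-2.218168) = 0.783096
p(0.783096) = -0.004293
r4 = 0.783096 − (-0.004293)·(0.783096 − 0.777408) / (-0.004293 − (-0.043125)) = 0.783096 − (-0.000024)/(0.038832) = 0.783725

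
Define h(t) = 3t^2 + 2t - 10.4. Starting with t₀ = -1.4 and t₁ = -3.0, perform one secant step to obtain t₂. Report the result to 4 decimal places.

-2.0536

h(-1.4) = -7.320000, h(-3.0) = 10.600000
t₂ = -3.000000 − 10.600000·(-3.000000 − (-1.400000)) / (10.600000 − (-7.320000)) = -3.000000 − (-16.960000)/(17.920000) = -2.053571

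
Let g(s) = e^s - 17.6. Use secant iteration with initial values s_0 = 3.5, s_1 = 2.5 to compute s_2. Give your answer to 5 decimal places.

g(3.5) = 15.5154520, g(2.5) = -5.4175060
s_2 = 2.5000000 − (-5.4175060)·(2.5000000 − 3.5000000) / (-5.4175060 − 15.5154520) = 2.5000000 − (5.4175060)/(-20.9329580) = 2.7588027

2.75880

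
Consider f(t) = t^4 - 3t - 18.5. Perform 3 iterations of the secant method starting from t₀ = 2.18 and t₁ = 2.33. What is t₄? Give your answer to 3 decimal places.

f(2.18) = -2.45469, f(2.33) = 3.98296
t₂ = 2.33000 − 3.98296·(2.33000 − 2.18000) / (3.98296 − (-2.45469)) = 2.33000 − (0.59744)/(6.43765) = 2.23720
f(2.23720) = -0.16113
t₃ = 2.23720 − (-0.16113)·(2.23720 − 2.33000) / (-0.16113 − 3.98296) = 2.23720 − (0.01495)/(-4.14408) = 2.24080
f(2.24080) = -0.00995
t₄ = 2.24080 − (-0.00995)·(2.24080 − 2.23720) / (-0.00995 − (-0.16113)) = 2.24080 − (-0.00004)/(0.15118) = 2.24104

2.241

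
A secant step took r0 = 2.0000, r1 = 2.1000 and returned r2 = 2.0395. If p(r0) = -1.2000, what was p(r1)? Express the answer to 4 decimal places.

The secant line through (2.0000, -1.2000) and (2.1000, p(r1)) crosses zero at r2 = 2.0395.
So (2.0000, -1.2000), (2.1000, p(r1)), (2.0395, 0) are collinear:
p(r1) = -1.2000 · (2.1000 − 2.0395) / (2.0000 − 2.0395) = -1.2000 · (0.060500)/(-0.039500) = 1.837975

1.8380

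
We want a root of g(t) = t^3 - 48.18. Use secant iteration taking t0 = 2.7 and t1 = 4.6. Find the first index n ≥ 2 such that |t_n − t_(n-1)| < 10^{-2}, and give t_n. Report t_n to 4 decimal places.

n = 5, t_n = 3.6387

g(2.7) = -28.497000, g(4.6) = 49.156000
t2 = 4.600000 − 49.156000·(1.900000)/(77.653000) = 3.397260;  |Δ| = 1.202740
g(3.397260) = -8.970960
t3 = 3.397260 − (-8.970960)·(-1.202740)/(-58.126960) = 3.582883;  |Δ| = 0.185624
g(3.582883) = -2.186341
t4 = 3.582883 − (-2.186341)·(0.185624)/(6.784619) = 3.642700;  |Δ| = 0.059817
g(3.642700) = 0.155960
t5 = 3.642700 − 0.155960·(0.059817)/(2.342301) = 3.638717;  |Δ| = 0.003983
|t5 − t4| = 0.003983 < 10^{-2}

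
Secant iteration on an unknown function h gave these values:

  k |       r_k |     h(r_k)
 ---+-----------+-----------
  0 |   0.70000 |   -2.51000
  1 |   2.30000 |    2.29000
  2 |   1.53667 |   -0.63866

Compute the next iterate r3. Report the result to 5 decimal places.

r3 = 1.53667 − (-0.63866)·(1.53667 − 2.30000) / (-0.63866 − 2.29000)
   = 1.53667 − (0.4875083)/(-2.9286600) = 1.7031312

1.70313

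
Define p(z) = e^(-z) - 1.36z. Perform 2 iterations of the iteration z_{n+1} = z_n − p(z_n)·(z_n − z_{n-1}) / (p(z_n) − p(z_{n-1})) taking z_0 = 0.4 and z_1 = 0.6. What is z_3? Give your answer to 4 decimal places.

0.4628

p(0.4) = 0.126320, p(0.6) = -0.267188
z_2 = 0.600000 − (-0.267188)·(0.600000 − 0.400000) / (-0.267188 − 0.126320) = 0.600000 − (-0.053438)/(-0.393508) = 0.464202
p(0.464202) = -0.002678
z_3 = 0.464202 − (-0.002678)·(0.464202 − 0.600000) / (-0.002678 − (-0.267188)) = 0.464202 − (0.000364)/(0.264510) = 0.462827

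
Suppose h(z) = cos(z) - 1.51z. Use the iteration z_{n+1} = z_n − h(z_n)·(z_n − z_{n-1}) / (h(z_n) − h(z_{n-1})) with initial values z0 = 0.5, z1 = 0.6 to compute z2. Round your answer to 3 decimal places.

0.560

h(0.5) = 0.12258, h(0.6) = -0.08066
z2 = 0.60000 − (-0.08066)·(0.60000 − 0.50000) / (-0.08066 − 0.12258) = 0.60000 − (-0.00807)/(-0.20325) = 0.56031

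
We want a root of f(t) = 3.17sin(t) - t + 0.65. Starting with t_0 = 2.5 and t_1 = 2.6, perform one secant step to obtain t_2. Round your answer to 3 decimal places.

f(2.5) = 0.04716, f(2.6) = -0.31586
t_2 = 2.60000 − (-0.31586)·(2.60000 − 2.50000) / (-0.31586 − 0.04716) = 2.60000 − (-0.03159)/(-0.36302) = 2.51299

2.513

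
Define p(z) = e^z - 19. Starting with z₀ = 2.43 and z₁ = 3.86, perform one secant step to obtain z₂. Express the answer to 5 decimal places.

2.73263

p(2.43) = -7.6411179, p(3.86) = 28.4653514
z₂ = 3.8600000 − 28.4653514·(3.8600000 − 2.4300000) / (28.4653514 − (-7.6411179)) = 3.8600000 − (40.7054525)/(36.1064693) = 2.7326272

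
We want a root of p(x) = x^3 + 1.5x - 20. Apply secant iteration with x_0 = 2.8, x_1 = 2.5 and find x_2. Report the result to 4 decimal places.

p(2.8) = 6.152000, p(2.5) = -0.625000
x_2 = 2.500000 − (-0.625000)·(2.500000 − 2.800000) / (-0.625000 − 6.152000) = 2.500000 − (0.187500)/(-6.777000) = 2.527667

2.5277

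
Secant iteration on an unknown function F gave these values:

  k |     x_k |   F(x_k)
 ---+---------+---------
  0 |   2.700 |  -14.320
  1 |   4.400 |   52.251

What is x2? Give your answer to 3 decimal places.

3.066

x2 = 4.400 − 52.251·(4.400 − 2.700) / (52.251 − (-14.320))
   = 4.400 − (88.82670)/(66.57100) = 3.06568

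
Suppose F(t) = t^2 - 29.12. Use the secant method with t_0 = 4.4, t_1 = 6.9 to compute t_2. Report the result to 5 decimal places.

F(4.4) = -9.7600000, F(6.9) = 18.4900000
t_2 = 6.9000000 − 18.4900000·(6.9000000 − 4.4000000) / (18.4900000 − (-9.7600000)) = 6.9000000 − (46.2250000)/(28.2500000) = 5.2637168

5.26372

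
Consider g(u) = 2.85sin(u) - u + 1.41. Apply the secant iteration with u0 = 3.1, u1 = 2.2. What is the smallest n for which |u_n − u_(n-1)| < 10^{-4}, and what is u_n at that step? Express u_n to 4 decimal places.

g(3.1) = -1.571495, g(2.2) = 1.514215
u2 = 2.200000 − 1.514215·(-0.900000)/(3.085710) = 2.641647;  |Δ| = 0.441647
g(2.641647) = 0.134581
u3 = 2.641647 − 0.134581·(0.441647)/(-1.379634) = 2.684729;  |Δ| = 0.043082
g(2.684729) = -0.017491
u4 = 2.684729 − (-0.017491)·(0.043082)/(-0.152072) = 2.679773;  |Δ| = 0.004955
g(2.679773) = 0.000123
u5 = 2.679773 − 0.000123·(-0.004955)/(0.017614) = 2.679808;  |Δ| = 0.000034
|u5 − u4| = 0.000034 < 10^{-4}

n = 5, u_n = 2.6798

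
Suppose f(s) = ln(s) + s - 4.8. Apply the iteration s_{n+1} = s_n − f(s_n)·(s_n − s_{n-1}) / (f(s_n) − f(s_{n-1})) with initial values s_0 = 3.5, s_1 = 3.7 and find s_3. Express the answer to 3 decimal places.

3.537

f(3.5) = -0.04724, f(3.7) = 0.20833
s_2 = 3.70000 − 0.20833·(3.70000 − 3.50000) / (0.20833 − (-0.04724)) = 3.70000 − (0.04167)/(0.25557) = 3.53697
f(3.53697) = 0.00024
s_3 = 3.53697 − 0.00024·(3.53697 − 3.70000) / (0.00024 − 0.20833) = 3.53697 − (-0.00004)/(-0.20810) = 3.53678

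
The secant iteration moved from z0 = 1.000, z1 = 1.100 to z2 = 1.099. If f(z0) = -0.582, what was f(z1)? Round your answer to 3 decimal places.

0.006

The secant line through (1.000, -0.582) and (1.100, f(z1)) crosses zero at z2 = 1.099.
So (1.000, -0.582), (1.100, f(z1)), (1.099, 0) are collinear:
f(z1) = -0.582 · (1.100 − 1.099) / (1.000 − 1.099) = -0.582 · (0.00100)/(-0.09900) = 0.00588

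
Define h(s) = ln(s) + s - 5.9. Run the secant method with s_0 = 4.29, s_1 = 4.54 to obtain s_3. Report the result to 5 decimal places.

4.41499

h(4.29) = -0.1537133, h(4.54) = 0.1529270
s_2 = 4.5400000 − 0.1529270·(4.5400000 − 4.2900000) / (0.1529270 − (-0.1537133)) = 4.5400000 − (0.0382318)/(0.3066403) = 4.4153205
h(4.4153205) = 0.0004009
s_3 = 4.4153205 − 0.0004009·(4.4153205 − 4.5400000) / (0.0004009 − 0.1529270) = 4.4153205 − (-0.0000500)/(-0.1525261) = 4.4149928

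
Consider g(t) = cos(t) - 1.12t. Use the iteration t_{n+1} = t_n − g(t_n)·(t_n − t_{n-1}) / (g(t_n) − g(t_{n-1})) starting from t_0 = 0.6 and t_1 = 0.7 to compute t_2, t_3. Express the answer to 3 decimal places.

0.689, 0.689

g(0.6) = 0.15334, g(0.7) = -0.01916
t_2 = 0.70000 − (-0.01916)·(0.70000 − 0.60000) / (-0.01916 − 0.15334) = 0.70000 − (-0.00192)/(-0.17249) = 0.68889
g(0.68889) = 0.00039
t_3 = 0.68889 − 0.00039·(0.68889 − 0.70000) / (0.00039 − (-0.01916)) = 0.68889 − (0.00000)/(0.01955) = 0.68911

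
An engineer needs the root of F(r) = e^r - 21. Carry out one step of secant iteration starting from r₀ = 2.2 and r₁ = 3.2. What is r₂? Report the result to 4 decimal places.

F(2.2) = -11.974987, F(3.2) = 3.532530
r₂ = 3.200000 − 3.532530·(3.200000 − 2.200000) / (3.532530 − (-11.974987)) = 3.200000 − (3.532530)/(15.507517) = 2.972205

2.9722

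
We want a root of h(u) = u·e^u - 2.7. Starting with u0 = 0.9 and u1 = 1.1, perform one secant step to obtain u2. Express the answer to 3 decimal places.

h(0.9) = -0.48636, h(1.1) = 0.60458
u2 = 1.10000 − 0.60458·(1.10000 − 0.90000) / (0.60458 − (-0.48636)) = 1.10000 − (0.12092)/(1.09094) = 0.98916

0.989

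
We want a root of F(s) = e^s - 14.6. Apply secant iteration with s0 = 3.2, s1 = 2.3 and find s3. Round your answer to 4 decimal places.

2.7006

F(3.2) = 9.932530, F(2.3) = -4.625818
s2 = 2.300000 − (-4.625818)·(2.300000 − 3.200000) / (-4.625818 − 9.932530) = 2.300000 − (4.163236)/(-14.558348) = 2.585969
F(2.585969) = -1.323853
s3 = 2.585969 − (-1.323853)·(2.585969 − 2.300000) / (-1.323853 − (-4.625818)) = 2.585969 − (-0.378581)/(3.301965) = 2.700622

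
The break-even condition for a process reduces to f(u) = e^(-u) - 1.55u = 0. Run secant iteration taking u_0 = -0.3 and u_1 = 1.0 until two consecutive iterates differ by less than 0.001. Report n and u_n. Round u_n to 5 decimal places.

n = 5, u_n = 0.42274

f(-0.3) = 1.8148588, f(1.0) = -1.1821206
u_2 = 1.0000000 − (-1.1821206)·(1.3000000)/(-2.9969794) = 0.4872315;  |Δ| = 0.5127685
f(0.4872315) = -0.1408839
u_3 = 0.4872315 − (-0.1408839)·(-0.5127685)/(1.0412366) = 0.4178516;  |Δ| = 0.0693799
f(0.4178516) = 0.0107900
u_4 = 0.4178516 − 0.0107900·(-0.0693799)/(0.1516739) = 0.4227872;  |Δ| = 0.0049356
f(0.4227872) = -0.0001022
u_5 = 0.4227872 − (-0.0001022)·(0.0049356)/(-0.0108921) = 0.4227409;  |Δ| = 0.0000463
|u_5 − u_4| = 0.0000463 < 0.001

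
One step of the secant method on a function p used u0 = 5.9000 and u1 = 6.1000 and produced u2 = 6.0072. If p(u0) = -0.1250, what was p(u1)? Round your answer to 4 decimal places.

The secant line through (5.9000, -0.1250) and (6.1000, p(u1)) crosses zero at u2 = 6.0072.
So (5.9000, -0.1250), (6.1000, p(u1)), (6.0072, 0) are collinear:
p(u1) = -0.1250 · (6.1000 − 6.0072) / (5.9000 − 6.0072) = -0.1250 · (0.092800)/(-0.107200) = 0.108209

0.1082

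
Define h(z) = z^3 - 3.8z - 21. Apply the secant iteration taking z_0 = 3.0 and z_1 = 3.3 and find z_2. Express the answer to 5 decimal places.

h(3.0) = -5.4000000, h(3.3) = 2.3970000
z_2 = 3.3000000 − 2.3970000·(3.3000000 − 3.0000000) / (2.3970000 − (-5.4000000)) = 3.3000000 − (0.7191000)/(7.7970000) = 3.2077722

3.20777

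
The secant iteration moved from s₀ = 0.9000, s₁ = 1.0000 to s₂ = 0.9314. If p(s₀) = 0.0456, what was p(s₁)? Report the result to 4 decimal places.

-0.0996

The secant line through (0.9000, 0.0456) and (1.0000, p(s₁)) crosses zero at s₂ = 0.9314.
So (0.9000, 0.0456), (1.0000, p(s₁)), (0.9314, 0) are collinear:
p(s₁) = 0.0456 · (1.0000 − 0.9314) / (0.9000 − 0.9314) = 0.0456 · (0.068600)/(-0.031400) = -0.099623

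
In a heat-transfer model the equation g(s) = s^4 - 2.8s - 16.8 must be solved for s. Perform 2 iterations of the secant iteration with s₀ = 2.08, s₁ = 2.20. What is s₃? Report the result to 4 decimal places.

2.1882

g(2.08) = -3.906263, g(2.20) = 0.465600
s₂ = 2.200000 − 0.465600·(2.200000 − 2.080000) / (0.465600 − (-3.906263)) = 2.200000 − (0.055872)/(4.371863) = 2.187220
g(2.187220) = -0.038213
s₃ = 2.187220 − (-0.038213)·(2.187220 − 2.200000) / (-0.038213 − 0.465600) = 2.187220 − (0.000488)/(-0.503813) = 2.188189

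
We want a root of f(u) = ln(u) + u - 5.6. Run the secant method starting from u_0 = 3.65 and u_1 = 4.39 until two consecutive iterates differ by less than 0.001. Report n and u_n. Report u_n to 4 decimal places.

n = 4, u_n = 4.1717

f(3.65) = -0.655273, f(4.39) = 0.269329
u_2 = 4.390000 − 0.269329·(0.740000)/(0.924602) = 4.174444;  |Δ| = 0.215556
f(4.174444) = 0.003425
u_3 = 4.174444 − 0.003425·(-0.215556)/(-0.265904) = 4.171667;  |Δ| = 0.002777
f(4.171667) = -0.000017
u_4 = 4.171667 − (-0.000017)·(-0.002777)/(-0.003442) = 4.171681;  |Δ| = 0.000014
|u_4 − u_3| = 0.000014 < 0.001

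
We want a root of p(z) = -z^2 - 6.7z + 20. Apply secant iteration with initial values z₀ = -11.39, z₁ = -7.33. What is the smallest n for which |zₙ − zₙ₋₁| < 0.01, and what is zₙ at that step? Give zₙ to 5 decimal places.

n = 5, zₙ = -8.93770

p(-11.39) = -33.4191000, p(-7.33) = 15.3821000
z₂ = -7.3300000 − 15.3821000·(4.0600000)/(48.8012000) = -8.6097088;  |Δ| = 1.2797088
p(-8.6097088) = 3.5579631
z₃ = -8.6097088 − 3.5579631·(-1.2797088)/(-11.8241369) = -8.9947819;  |Δ| = 0.3850731
p(-8.9947819) = -0.6410627
z₄ = -8.9947819 − (-0.6410627)·(-0.3850731)/(-4.1990258) = -8.9359930;  |Δ| = 0.0587889
p(-8.9359930) = 0.0191819
z₅ = -8.9359930 − 0.0191819·(0.0587889)/(0.6602446) = -8.9377010;  |Δ| = 0.0017080
|z₅ − z₄| = 0.0017080 < 0.01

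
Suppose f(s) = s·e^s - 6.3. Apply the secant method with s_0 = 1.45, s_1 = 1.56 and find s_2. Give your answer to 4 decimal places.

f(1.45) = -0.118484, f(1.56) = 1.123761
s_2 = 1.560000 − 1.123761·(1.560000 − 1.450000) / (1.123761 − (-0.118484)) = 1.560000 − (0.123614)/(1.242245) = 1.460492

1.4605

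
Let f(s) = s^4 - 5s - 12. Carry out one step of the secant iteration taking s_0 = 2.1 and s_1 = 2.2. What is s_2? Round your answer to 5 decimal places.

2.18776

f(2.1) = -3.0519000, f(2.2) = 0.4256000
s_2 = 2.2000000 − 0.4256000·(2.2000000 − 2.1000000) / (0.4256000 − (-3.0519000)) = 2.2000000 − (0.0425600)/(3.4775000) = 2.1877613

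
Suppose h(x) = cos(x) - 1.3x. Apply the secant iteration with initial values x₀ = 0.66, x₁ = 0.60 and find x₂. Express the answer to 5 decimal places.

0.62400

h(0.66) = -0.0680078, h(0.60) = 0.0453356
x₂ = 0.6000000 − 0.0453356·(0.6000000 − 0.6600000) / (0.0453356 − (-0.0680078)) = 0.6000000 − (-0.0027201)/(0.1133434) = 0.6239991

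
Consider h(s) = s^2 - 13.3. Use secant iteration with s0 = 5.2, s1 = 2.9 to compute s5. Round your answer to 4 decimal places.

h(5.2) = 13.740000, h(2.9) = -4.890000
s2 = 2.900000 − (-4.890000)·(2.900000 − 5.200000) / (-4.890000 − 13.740000) = 2.900000 − (11.247000)/(-18.630000) = 3.503704
h(3.503704) = -1.024060
s3 = 3.503704 − (-1.024060)·(3.503704 − 2.900000) / (-1.024060 − (-4.890000)) = 3.503704 − (-0.618229)/(3.865940) = 3.663621
h(3.663621) = 0.122116
s4 = 3.663621 − 0.122116·(3.663621 − 3.503704) / (0.122116 − (-1.024060)) = 3.663621 − (0.019528)/(1.146176) = 3.646583
h(3.646583) = -0.002434
s5 = 3.646583 − (-0.002434)·(3.646583 − 3.663621) / (-0.002434 − 0.122116) = 3.646583 − (0.000041)/(-0.124550) = 3.646916

3.6469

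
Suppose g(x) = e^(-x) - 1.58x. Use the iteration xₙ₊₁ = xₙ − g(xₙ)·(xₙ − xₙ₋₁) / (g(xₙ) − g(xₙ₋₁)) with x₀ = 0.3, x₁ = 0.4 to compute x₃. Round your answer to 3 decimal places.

0.417

g(0.3) = 0.26682, g(0.4) = 0.03832
x₂ = 0.40000 − 0.03832·(0.40000 − 0.30000) / (0.03832 − 0.26682) = 0.40000 − (0.00383)/(-0.22850) = 0.41677
g(0.41677) = 0.00068
x₃ = 0.41677 − 0.00068·(0.41677 − 0.40000) / (0.00068 − 0.03832) = 0.41677 − (0.00001)/(-0.03765) = 0.41707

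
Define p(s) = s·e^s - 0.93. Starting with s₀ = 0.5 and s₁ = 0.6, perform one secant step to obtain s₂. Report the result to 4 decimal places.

0.5393

p(0.5) = -0.105639, p(0.6) = 0.163271
s₂ = 0.600000 − 0.163271·(0.600000 − 0.500000) / (0.163271 − (-0.105639)) = 0.600000 − (0.016327)/(0.268911) = 0.539284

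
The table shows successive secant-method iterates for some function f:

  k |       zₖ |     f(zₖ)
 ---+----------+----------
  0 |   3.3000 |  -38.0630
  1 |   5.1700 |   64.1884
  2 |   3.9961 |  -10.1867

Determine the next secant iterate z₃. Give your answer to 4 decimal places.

z₃ = 3.9961 − (-10.1867)·(3.9961 − 5.1700) / (-10.1867 − 64.1884)
   = 3.9961 − (11.958167)/(-74.375100) = 4.156882

4.1569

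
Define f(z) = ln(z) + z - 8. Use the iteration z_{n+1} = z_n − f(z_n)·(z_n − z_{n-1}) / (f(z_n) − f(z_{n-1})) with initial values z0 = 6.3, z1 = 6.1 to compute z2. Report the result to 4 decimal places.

f(6.3) = 0.140550, f(6.1) = -0.091711
z2 = 6.100000 − (-0.091711)·(6.100000 − 6.300000) / (-0.091711 − 0.140550) = 6.100000 − (0.018342)/(-0.232261) = 6.178973

6.1790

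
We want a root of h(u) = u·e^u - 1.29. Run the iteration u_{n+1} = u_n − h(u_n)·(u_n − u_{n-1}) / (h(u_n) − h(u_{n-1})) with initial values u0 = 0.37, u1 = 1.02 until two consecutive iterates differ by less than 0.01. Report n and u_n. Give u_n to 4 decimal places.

n = 5, u_n = 0.6640

h(0.37) = -0.754338, h(1.02) = 1.538659
u2 = 1.020000 − 1.538659·(0.650000)/(2.292997) = 0.583834;  |Δ| = 0.436166
h(0.583834) = -0.243246
u3 = 0.583834 − (-0.243246)·(-0.436166)/(-1.781904) = 0.643374;  |Δ| = 0.059541
h(0.643374) = -0.065729
u4 = 0.643374 − (-0.065729)·(0.059541)/(0.177516) = 0.665420;  |Δ| = 0.022046
h(0.665420) = 0.004448
u5 = 0.665420 − 0.004448·(0.022046)/(0.070177) = 0.664023;  |Δ| = 0.001397
|u5 − u4| = 0.001397 < 0.01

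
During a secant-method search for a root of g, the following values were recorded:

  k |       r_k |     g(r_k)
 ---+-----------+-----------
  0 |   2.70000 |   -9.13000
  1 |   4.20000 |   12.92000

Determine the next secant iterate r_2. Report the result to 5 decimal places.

3.32109

r_2 = 4.20000 − 12.92000·(4.20000 − 2.70000) / (12.92000 − (-9.13000))
   = 4.20000 − (19.3800000)/(22.0500000) = 3.3210884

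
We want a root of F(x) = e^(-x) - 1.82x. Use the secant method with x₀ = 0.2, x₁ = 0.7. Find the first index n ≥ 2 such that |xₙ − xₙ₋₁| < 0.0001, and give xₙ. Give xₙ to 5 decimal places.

n = 5, xₙ = 0.37691

F(0.2) = 0.4547308, F(0.7) = -0.7774147
x₂ = 0.7000000 − (-0.7774147)·(0.5000000)/(-1.2321454) = 0.3845280;  |Δ| = 0.3154720
F(0.3845280) = -0.0190692
x₃ = 0.3845280 − (-0.0190692)·(-0.3154720)/(0.7583455) = 0.3765953;  |Δ| = 0.0079328
F(0.3765953) = 0.0007904
x₄ = 0.3765953 − 0.0007904·(-0.0079328)/(0.0198595) = 0.3769110;  |Δ| = 0.0003157
F(0.3769110) = -0.0000008
x₅ = 0.3769110 − (-0.0000008)·(0.0003157)/(-0.0007912) = 0.3769106;  |Δ| = 0.0000003
|x₅ − x₄| = 0.0000003 < 0.0001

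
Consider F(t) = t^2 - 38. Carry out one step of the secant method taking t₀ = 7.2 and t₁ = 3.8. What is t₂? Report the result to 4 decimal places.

F(7.2) = 13.840000, F(3.8) = -23.560000
t₂ = 3.800000 − (-23.560000)·(3.800000 − 7.200000) / (-23.560000 − 13.840000) = 3.800000 − (80.104000)/(-37.400000) = 5.941818

5.9418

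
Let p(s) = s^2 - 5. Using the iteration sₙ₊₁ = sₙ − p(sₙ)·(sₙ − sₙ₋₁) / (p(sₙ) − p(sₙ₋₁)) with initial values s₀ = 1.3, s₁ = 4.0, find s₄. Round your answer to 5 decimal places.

p(1.3) = -3.3100000, p(4.0) = 11.0000000
s₂ = 4.0000000 − 11.0000000·(4.0000000 − 1.3000000) / (11.0000000 − (-3.3100000)) = 4.0000000 − (29.7000000)/(14.3100000) = 1.9245283
p(1.9245283) = -1.2961908
s₃ = 1.9245283 − (-1.2961908)·(1.9245283 − 4.0000000) / (-1.2961908 − 11.0000000) = 1.9245283 − (2.6902074)/(-12.2961908) = 2.1433121
p(2.1433121) = -0.4062132
s₄ = 2.1433121 − (-0.4062132)·(2.1433121 − 1.9245283) / (-0.4062132 − (-1.2961908)) = 2.1433121 − (-0.0888729)/(0.8899776) = 2.2431718

2.24317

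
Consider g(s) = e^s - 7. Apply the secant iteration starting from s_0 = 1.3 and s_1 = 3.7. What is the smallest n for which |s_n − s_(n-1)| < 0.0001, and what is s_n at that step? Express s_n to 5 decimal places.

g(1.3) = -3.3307033, g(3.7) = 33.4473044
s_2 = 3.7000000 − 33.4473044·(2.4000000)/(36.7780077) = 1.5173497;  |Δ| = 2.1826503
g(1.5173497) = -2.4398766
s_3 = 1.5173497 − (-2.4398766)·(-2.1826503)/(-35.8871810) = 1.6657424;  |Δ| = 0.1483928
g(1.6657424) = -1.7104011
s_4 = 1.6657424 − (-1.7104011)·(0.1483928)/(0.7294756) = 2.0136788;  |Δ| = 0.3479364
g(2.0136788) = 0.4908243
s_5 = 2.0136788 − 0.4908243·(0.3479364)/(2.2012254) = 1.9360968;  |Δ| = 0.0775821
g(1.9360968) = -0.0683578
s_6 = 1.9360968 − (-0.0683578)·(-0.0775821)/(-0.5591821) = 1.9455809;  |Δ| = 0.0094841
g(1.9455809) = -0.0023047
s_7 = 1.9455809 − (-0.0023047)·(0.0094841)/(0.0660531) = 1.9459118;  |Δ| = 0.0003309
g(1.9459118) = 0.0000113
s_8 = 1.9459118 − 0.0000113·(0.0003309)/(0.0023160) = 1.9459101;  |Δ| = 0.0000016
|s_8 − s_7| = 0.0000016 < 0.0001

n = 8, s_n = 1.94591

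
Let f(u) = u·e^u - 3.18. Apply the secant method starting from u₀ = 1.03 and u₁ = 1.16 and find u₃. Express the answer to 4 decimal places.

1.0798

f(1.03) = -0.294902, f(1.16) = 0.520323
u₂ = 1.160000 − 0.520323·(1.160000 − 1.030000) / (0.520323 − (-0.294902)) = 1.160000 − (0.067642)/(0.815225) = 1.077027
f(1.077027) = -0.017918
u₃ = 1.077027 − (-0.017918)·(1.077027 − 1.160000) / (-0.017918 − 0.520323) = 1.077027 − (0.001487)/(-0.538240) = 1.079789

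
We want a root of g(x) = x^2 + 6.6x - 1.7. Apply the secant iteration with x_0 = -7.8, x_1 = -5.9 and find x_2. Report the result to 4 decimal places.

g(-7.8) = 7.660000, g(-5.9) = -5.830000
x_2 = -5.900000 − (-5.830000)·(-5.900000 − (-7.800000)) / (-5.830000 − 7.660000) = -5.900000 − (-11.077000)/(-13.490000) = -6.721127

-6.7211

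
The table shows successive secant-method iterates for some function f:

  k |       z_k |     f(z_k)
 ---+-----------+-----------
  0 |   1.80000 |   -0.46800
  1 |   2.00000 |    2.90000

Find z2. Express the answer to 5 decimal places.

z2 = 2.00000 − 2.90000·(2.00000 − 1.80000) / (2.90000 − (-0.46800))
   = 2.00000 − (0.5800000)/(3.3680000) = 1.8277910

1.82779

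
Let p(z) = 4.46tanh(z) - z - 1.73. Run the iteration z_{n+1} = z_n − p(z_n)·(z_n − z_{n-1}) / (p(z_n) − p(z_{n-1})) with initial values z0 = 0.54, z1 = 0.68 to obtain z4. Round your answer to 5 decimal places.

p(0.54) = -0.0712737, p(0.68) = 0.2281765
z2 = 0.6800000 − 0.2281765·(0.6800000 − 0.5400000) / (0.2281765 − (-0.0712737)) = 0.6800000 − (0.0319447)/(0.2994502) = 0.5733221
p(0.5733221) = 0.0060430
z3 = 0.5733221 − 0.0060430·(0.5733221 − 0.6800000) / (0.0060430 − 0.2281765) = 0.5733221 − (-0.0006447)/(-0.2221335) = 0.5704200
p(0.5704200) = -0.0005422
z4 = 0.5704200 − (-0.0005422)·(0.5704200 − 0.5733221) / (-0.0005422 − 0.0060430) = 0.5704200 − (0.0000016)/(-0.0065853) = 0.5706590

0.57066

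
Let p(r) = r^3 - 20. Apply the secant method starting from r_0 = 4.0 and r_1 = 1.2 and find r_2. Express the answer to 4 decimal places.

2.0216

p(4.0) = 44.000000, p(1.2) = -18.272000
r_2 = 1.200000 − (-18.272000)·(1.200000 − 4.000000) / (-18.272000 − 44.000000) = 1.200000 − (51.161600)/(-62.272000) = 2.021583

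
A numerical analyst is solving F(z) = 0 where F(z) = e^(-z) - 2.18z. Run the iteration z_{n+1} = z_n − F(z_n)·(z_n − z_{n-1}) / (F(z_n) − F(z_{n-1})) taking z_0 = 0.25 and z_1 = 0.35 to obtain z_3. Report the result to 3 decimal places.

F(0.25) = 0.23380, F(0.35) = -0.05831
z_2 = 0.35000 − (-0.05831)·(0.35000 − 0.25000) / (-0.05831 − 0.23380) = 0.35000 − (-0.00583)/(-0.29211) = 0.33004
F(0.33004) = -0.00059
z_3 = 0.33004 − (-0.00059)·(0.33004 − 0.35000) / (-0.00059 − (-0.05831)) = 0.33004 − (0.00001)/(0.05773) = 0.32984

0.330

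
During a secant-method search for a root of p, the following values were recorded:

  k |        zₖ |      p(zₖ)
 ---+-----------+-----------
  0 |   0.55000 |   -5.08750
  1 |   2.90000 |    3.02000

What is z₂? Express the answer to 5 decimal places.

2.02464

z₂ = 2.90000 − 3.02000·(2.90000 − 0.55000) / (3.02000 − (-5.08750))
   = 2.90000 − (7.0970000)/(8.1075000) = 2.0246377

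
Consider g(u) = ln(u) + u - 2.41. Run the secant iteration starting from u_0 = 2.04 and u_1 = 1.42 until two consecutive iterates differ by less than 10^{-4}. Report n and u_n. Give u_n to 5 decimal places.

g(2.04) = 0.3429498, g(1.42) = -0.6393431
u_2 = 1.4200000 − (-0.6393431)·(-0.6200000)/(-0.9822929) = 1.8235382;  |Δ| = 0.4035382
g(1.8235382) = 0.0143169
u_3 = 1.8235382 − 0.0143169·(0.4035382)/(0.6536600) = 1.8146996;  |Δ| = 0.0088386
g(1.8146996) = 0.0006196
u_4 = 1.8146996 − 0.0006196·(-0.0088386)/(-0.0136973) = 1.8142998;  |Δ| = 0.0003998
g(1.8142998) = -0.0000006
u_5 = 1.8142998 − (-0.0000006)·(-0.0003998)/(-0.0006202) = 1.8143002;  |Δ| = 0.0000004
|u_5 − u_4| = 0.0000004 < 10^{-4}

n = 5, u_n = 1.81430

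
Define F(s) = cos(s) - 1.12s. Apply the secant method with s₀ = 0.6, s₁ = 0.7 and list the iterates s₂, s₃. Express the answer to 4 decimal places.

F(0.6) = 0.153336, F(0.7) = -0.019158
s₂ = 0.700000 − (-0.019158)·(0.700000 − 0.600000) / (-0.019158 − 0.153336) = 0.700000 − (-0.001916)/(-0.172493) = 0.688894
F(0.688894) = 0.000389
s₃ = 0.688894 − 0.000389·(0.688894 − 0.700000) / (0.000389 − (-0.019158)) = 0.688894 − (-0.000004)/(0.019547) = 0.689115

0.6889, 0.6891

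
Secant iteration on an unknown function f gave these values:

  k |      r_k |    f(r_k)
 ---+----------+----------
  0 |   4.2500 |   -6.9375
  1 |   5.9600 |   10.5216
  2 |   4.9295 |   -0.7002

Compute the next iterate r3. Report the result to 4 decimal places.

4.9938

r3 = 4.9295 − (-0.7002)·(4.9295 − 5.9600) / (-0.7002 − 10.5216)
   = 4.9295 − (0.721556)/(-11.221800) = 4.993799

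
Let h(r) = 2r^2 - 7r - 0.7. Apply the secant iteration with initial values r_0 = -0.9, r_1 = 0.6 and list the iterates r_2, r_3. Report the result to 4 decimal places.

0.0500, -0.1333

h(-0.9) = 7.220000, h(0.6) = -4.180000
r_2 = 0.600000 − (-4.180000)·(0.600000 − (-0.900000)) / (-4.180000 − 7.220000) = 0.600000 − (-6.270000)/(-11.400000) = 0.050000
h(0.050000) = -1.045000
r_3 = 0.050000 − (-1.045000)·(0.050000 − 0.600000) / (-1.045000 − (-4.180000)) = 0.050000 − (0.574750)/(3.135000) = -0.133333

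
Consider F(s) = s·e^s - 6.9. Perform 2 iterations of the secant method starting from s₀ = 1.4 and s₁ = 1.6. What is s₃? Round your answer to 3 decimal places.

1.515

F(1.4) = -1.22272, F(1.6) = 1.02485
s₂ = 1.60000 − 1.02485·(1.60000 − 1.40000) / (1.02485 − (-1.22272)) = 1.60000 − (0.20497)/(2.24757) = 1.50880
F(1.50880) = -0.07822
s₃ = 1.50880 − (-0.07822)·(1.50880 − 1.60000) / (-0.07822 − 1.02485) = 1.50880 − (0.00713)/(-1.10307) = 1.51527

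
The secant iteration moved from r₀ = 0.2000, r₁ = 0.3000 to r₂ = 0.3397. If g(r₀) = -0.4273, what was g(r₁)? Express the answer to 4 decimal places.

-0.1214

The secant line through (0.2000, -0.4273) and (0.3000, g(r₁)) crosses zero at r₂ = 0.3397.
So (0.2000, -0.4273), (0.3000, g(r₁)), (0.3397, 0) are collinear:
g(r₁) = -0.4273 · (0.3000 − 0.3397) / (0.2000 − 0.3397) = -0.4273 · (-0.039700)/(-0.139700) = -0.121430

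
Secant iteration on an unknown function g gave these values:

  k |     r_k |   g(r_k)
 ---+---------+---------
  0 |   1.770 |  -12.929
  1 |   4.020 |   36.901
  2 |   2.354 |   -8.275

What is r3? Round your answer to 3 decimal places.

2.659

r3 = 2.354 − (-8.275)·(2.354 − 4.020) / (-8.275 − 36.901)
   = 2.354 − (13.78615)/(-45.17600) = 2.65917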